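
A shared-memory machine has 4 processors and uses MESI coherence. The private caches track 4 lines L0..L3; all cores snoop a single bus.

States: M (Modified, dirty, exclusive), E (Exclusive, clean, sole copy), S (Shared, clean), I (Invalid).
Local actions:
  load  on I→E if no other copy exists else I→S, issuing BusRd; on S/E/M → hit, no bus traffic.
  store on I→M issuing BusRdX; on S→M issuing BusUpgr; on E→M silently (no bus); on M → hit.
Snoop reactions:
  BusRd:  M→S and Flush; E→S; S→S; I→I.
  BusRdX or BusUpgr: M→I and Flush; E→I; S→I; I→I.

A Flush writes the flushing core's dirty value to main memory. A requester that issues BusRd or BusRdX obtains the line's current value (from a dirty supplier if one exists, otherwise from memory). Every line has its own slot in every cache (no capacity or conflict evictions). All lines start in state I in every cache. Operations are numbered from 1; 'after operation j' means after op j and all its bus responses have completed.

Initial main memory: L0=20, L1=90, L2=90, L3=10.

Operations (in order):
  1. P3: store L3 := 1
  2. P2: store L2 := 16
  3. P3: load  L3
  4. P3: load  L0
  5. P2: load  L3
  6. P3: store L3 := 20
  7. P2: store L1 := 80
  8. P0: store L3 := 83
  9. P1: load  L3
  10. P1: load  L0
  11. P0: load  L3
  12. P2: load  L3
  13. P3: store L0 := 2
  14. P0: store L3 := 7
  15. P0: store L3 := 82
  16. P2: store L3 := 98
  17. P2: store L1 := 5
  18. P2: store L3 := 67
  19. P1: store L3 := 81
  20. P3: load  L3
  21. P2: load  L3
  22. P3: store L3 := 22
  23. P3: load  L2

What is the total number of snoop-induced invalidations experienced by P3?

invalidations = 1

step 1: P3: store L3 := 1  ⟶  IIIM  (L3)  txn=BusRdX  M[L3]=10
step 2: P2: store L2 := 16  ⟶  IIMI  (L2)  txn=BusRdX  M[L2]=90
step 3: P3: load  L3  ⟶  IIIM  (L3)  txn=∅  M[L3]=10
step 4: P3: load  L0  ⟶  IIIE  (L0)  txn=BusRd  M[L0]=20
step 5: P2: load  L3  ⟶  IISS  (L3)  txn=BusRd+Flush  M[L3]=1
step 6: P3: store L3 := 20  ⟶  IIIM  (L3)  txn=BusUpgr  M[L3]=1
step 7: P2: store L1 := 80  ⟶  IIMI  (L1)  txn=BusRdX  M[L1]=90
step 8: P0: store L3 := 83  ⟶  MIII  (L3)  txn=BusRdX+Flush  M[L3]=20
step 9: P1: load  L3  ⟶  SSII  (L3)  txn=BusRd+Flush  M[L3]=83
step 10: P1: load  L0  ⟶  ISIS  (L0)  txn=BusRd  M[L0]=20
step 11: P0: load  L3  ⟶  SSII  (L3)  txn=∅  M[L3]=83
step 12: P2: load  L3  ⟶  SSSI  (L3)  txn=BusRd  M[L3]=83
step 13: P3: store L0 := 2  ⟶  IIIM  (L0)  txn=BusUpgr  M[L0]=20
step 14: P0: store L3 := 7  ⟶  MIII  (L3)  txn=BusUpgr  M[L3]=83
step 15: P0: store L3 := 82  ⟶  MIII  (L3)  txn=∅  M[L3]=83
step 16: P2: store L3 := 98  ⟶  IIMI  (L3)  txn=BusRdX+Flush  M[L3]=82
step 17: P2: store L1 := 5  ⟶  IIMI  (L1)  txn=∅  M[L1]=90
step 18: P2: store L3 := 67  ⟶  IIMI  (L3)  txn=∅  M[L3]=82
step 19: P1: store L3 := 81  ⟶  IMII  (L3)  txn=BusRdX+Flush  M[L3]=67
step 20: P3: load  L3  ⟶  ISIS  (L3)  txn=BusRd+Flush  M[L3]=81
step 21: P2: load  L3  ⟶  ISSS  (L3)  txn=BusRd  M[L3]=81
step 22: P3: store L3 := 22  ⟶  IIIM  (L3)  txn=BusUpgr  M[L3]=81
step 23: P3: load  L2  ⟶  IISS  (L2)  txn=BusRd+Flush  M[L2]=16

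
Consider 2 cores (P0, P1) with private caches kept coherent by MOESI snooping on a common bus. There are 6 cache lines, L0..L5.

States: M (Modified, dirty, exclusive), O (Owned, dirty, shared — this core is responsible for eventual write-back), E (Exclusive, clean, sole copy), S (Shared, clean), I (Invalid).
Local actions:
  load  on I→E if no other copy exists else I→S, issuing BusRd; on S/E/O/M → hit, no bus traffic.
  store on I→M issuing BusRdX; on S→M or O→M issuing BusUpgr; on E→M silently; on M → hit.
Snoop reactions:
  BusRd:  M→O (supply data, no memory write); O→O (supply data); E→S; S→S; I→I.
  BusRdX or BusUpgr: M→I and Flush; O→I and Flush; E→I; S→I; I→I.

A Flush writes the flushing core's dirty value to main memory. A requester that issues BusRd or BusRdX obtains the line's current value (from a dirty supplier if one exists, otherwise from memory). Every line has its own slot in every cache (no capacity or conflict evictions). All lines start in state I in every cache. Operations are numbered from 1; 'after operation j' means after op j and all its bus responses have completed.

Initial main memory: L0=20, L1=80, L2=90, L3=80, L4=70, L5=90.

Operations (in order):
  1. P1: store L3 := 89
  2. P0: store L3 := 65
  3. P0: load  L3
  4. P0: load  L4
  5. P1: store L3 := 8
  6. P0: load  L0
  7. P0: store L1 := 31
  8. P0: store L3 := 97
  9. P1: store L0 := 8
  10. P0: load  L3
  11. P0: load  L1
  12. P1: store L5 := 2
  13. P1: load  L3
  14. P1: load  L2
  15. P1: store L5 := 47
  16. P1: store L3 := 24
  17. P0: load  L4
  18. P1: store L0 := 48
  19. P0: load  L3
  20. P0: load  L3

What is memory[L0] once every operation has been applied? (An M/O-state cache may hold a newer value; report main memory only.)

[1] P1: store L3 := 89 | P0:I, P1:M(89) | bus: BusRdX
[2] P0: store L3 := 65 | P0:M(65), P1:I | bus: BusRdX,Flush
[3] P0: load  L3 | P0:M(65), P1:I | bus: none
[4] P0: load  L4 | P0:E(70), P1:I | bus: BusRd
[5] P1: store L3 := 8 | P0:I, P1:M(8) | bus: BusRdX,Flush
[6] P0: load  L0 | P0:E(20), P1:I | bus: BusRd
[7] P0: store L1 := 31 | P0:M(31), P1:I | bus: BusRdX
[8] P0: store L3 := 97 | P0:M(97), P1:I | bus: BusRdX,Flush
[9] P1: store L0 := 8 | P0:I, P1:M(8) | bus: BusRdX
[10] P0: load  L3 | P0:M(97), P1:I | bus: none
[11] P0: load  L1 | P0:M(31), P1:I | bus: none
[12] P1: store L5 := 2 | P0:I, P1:M(2) | bus: BusRdX
[13] P1: load  L3 | P0:O(97), P1:S(97) | bus: BusRd
[14] P1: load  L2 | P0:I, P1:E(90) | bus: BusRd
[15] P1: store L5 := 47 | P0:I, P1:M(47) | bus: none
[16] P1: store L3 := 24 | P0:I, P1:M(24) | bus: BusUpgr,Flush
[17] P0: load  L4 | P0:E(70), P1:I | bus: none
[18] P1: store L0 := 48 | P0:I, P1:M(48) | bus: none
[19] P0: load  L3 | P0:S(24), P1:O(24) | bus: BusRd
[20] P0: load  L3 | P0:S(24), P1:O(24) | bus: none

memory[L0] = 20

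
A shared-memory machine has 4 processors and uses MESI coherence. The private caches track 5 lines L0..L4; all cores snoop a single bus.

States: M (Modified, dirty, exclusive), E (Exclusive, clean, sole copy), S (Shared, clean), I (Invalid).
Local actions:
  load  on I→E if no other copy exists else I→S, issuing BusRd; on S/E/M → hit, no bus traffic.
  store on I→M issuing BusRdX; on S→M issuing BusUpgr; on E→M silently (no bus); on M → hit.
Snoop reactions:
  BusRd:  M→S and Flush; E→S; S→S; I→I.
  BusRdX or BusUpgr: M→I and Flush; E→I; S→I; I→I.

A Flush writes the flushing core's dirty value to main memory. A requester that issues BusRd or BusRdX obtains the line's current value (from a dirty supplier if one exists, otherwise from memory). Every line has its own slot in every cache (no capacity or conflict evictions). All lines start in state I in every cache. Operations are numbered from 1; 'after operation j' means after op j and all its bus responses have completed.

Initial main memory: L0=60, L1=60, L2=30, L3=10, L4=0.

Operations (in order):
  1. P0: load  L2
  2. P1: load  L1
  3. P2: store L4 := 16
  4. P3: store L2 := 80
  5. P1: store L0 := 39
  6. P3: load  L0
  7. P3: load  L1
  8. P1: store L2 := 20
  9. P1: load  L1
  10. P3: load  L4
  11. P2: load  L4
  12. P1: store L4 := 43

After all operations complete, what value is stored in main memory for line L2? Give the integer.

memory[L2] = 80

1. P0: load  L2  bus=[BusRd]  L2: P0=E P1=I P2=I P3=I  mem[L2]=30
2. P1: load  L1  bus=[BusRd]  L1: P0=I P1=E P2=I P3=I  mem[L1]=60
3. P2: store L4 := 16  bus=[BusRdX]  L4: P0=I P1=I P2=M P3=I  mem[L4]=0
4. P3: store L2 := 80  bus=[BusRdX]  L2: P0=I P1=I P2=I P3=M  mem[L2]=30
5. P1: store L0 := 39  bus=[BusRdX]  L0: P0=I P1=M P2=I P3=I  mem[L0]=60
6. P3: load  L0  bus=[BusRd,Flush]  L0: P0=I P1=S P2=I P3=S  mem[L0]=39
7. P3: load  L1  bus=[BusRd]  L1: P0=I P1=S P2=I P3=S  mem[L1]=60
8. P1: store L2 := 20  bus=[BusRdX,Flush]  L2: P0=I P1=M P2=I P3=I  mem[L2]=80
9. P1: load  L1  bus=[-]  L1: P0=I P1=S P2=I P3=S  mem[L1]=60
10. P3: load  L4  bus=[BusRd,Flush]  L4: P0=I P1=I P2=S P3=S  mem[L4]=16
11. P2: load  L4  bus=[-]  L4: P0=I P1=I P2=S P3=S  mem[L4]=16
12. P1: store L4 := 43  bus=[BusRdX]  L4: P0=I P1=M P2=I P3=I  mem[L4]=16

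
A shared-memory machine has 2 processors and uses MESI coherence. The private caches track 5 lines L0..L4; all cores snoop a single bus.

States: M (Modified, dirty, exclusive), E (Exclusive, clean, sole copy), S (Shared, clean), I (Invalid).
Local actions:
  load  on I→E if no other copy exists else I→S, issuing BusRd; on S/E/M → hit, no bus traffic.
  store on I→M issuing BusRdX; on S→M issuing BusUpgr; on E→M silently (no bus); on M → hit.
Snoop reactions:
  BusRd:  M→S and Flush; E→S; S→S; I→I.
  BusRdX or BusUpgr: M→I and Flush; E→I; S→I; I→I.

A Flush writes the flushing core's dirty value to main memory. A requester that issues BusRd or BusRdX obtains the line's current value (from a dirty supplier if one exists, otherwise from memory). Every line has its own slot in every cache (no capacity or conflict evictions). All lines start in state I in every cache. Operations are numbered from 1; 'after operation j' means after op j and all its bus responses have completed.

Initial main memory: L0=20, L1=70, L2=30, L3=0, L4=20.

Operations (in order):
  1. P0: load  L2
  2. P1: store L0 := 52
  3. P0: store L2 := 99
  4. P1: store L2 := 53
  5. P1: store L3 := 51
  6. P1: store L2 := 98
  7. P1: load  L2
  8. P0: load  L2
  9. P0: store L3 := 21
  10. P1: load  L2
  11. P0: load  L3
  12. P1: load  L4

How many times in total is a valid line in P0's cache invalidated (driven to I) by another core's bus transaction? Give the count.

1. P0: load  L2  bus=[BusRd]  L2: P0=E P1=I  mem[L2]=30
2. P1: store L0 := 52  bus=[BusRdX]  L0: P0=I P1=M  mem[L0]=20
3. P0: store L2 := 99  bus=[-]  L2: P0=M P1=I  mem[L2]=30
4. P1: store L2 := 53  bus=[BusRdX,Flush]  L2: P0=I P1=M  mem[L2]=99
5. P1: store L3 := 51  bus=[BusRdX]  L3: P0=I P1=M  mem[L3]=0
6. P1: store L2 := 98  bus=[-]  L2: P0=I P1=M  mem[L2]=99
7. P1: load  L2  bus=[-]  L2: P0=I P1=M  mem[L2]=99
8. P0: load  L2  bus=[BusRd,Flush]  L2: P0=S P1=S  mem[L2]=98
9. P0: store L3 := 21  bus=[BusRdX,Flush]  L3: P0=M P1=I  mem[L3]=51
10. P1: load  L2  bus=[-]  L2: P0=S P1=S  mem[L2]=98
11. P0: load  L3  bus=[-]  L3: P0=M P1=I  mem[L3]=51
12. P1: load  L4  bus=[BusRd]  L4: P0=I P1=E  mem[L4]=20

invalidations = 1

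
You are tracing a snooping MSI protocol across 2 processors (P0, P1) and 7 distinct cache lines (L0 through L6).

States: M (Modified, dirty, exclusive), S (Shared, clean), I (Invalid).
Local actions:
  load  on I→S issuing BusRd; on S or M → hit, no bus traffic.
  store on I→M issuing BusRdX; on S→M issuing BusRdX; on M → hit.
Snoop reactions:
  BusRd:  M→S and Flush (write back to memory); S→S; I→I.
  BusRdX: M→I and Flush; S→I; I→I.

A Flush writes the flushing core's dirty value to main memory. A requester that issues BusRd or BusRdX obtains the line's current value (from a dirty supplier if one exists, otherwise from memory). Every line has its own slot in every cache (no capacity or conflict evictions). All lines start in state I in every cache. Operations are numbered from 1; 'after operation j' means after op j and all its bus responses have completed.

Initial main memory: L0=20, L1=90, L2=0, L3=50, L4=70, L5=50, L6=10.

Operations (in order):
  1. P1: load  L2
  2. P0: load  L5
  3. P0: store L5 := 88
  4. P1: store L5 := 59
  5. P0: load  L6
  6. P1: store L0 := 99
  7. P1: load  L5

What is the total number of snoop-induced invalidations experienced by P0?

1. P1: load  L2  bus=[BusRd]  L2: P0=I P1=S  mem[L2]=0
2. P0: load  L5  bus=[BusRd]  L5: P0=S P1=I  mem[L5]=50
3. P0: store L5 := 88  bus=[BusRdX]  L5: P0=M P1=I  mem[L5]=50
4. P1: store L5 := 59  bus=[BusRdX,Flush]  L5: P0=I P1=M  mem[L5]=88
5. P0: load  L6  bus=[BusRd]  L6: P0=S P1=I  mem[L6]=10
6. P1: store L0 := 99  bus=[BusRdX]  L0: P0=I P1=M  mem[L0]=20
7. P1: load  L5  bus=[-]  L5: P0=I P1=M  mem[L5]=88

invalidations = 1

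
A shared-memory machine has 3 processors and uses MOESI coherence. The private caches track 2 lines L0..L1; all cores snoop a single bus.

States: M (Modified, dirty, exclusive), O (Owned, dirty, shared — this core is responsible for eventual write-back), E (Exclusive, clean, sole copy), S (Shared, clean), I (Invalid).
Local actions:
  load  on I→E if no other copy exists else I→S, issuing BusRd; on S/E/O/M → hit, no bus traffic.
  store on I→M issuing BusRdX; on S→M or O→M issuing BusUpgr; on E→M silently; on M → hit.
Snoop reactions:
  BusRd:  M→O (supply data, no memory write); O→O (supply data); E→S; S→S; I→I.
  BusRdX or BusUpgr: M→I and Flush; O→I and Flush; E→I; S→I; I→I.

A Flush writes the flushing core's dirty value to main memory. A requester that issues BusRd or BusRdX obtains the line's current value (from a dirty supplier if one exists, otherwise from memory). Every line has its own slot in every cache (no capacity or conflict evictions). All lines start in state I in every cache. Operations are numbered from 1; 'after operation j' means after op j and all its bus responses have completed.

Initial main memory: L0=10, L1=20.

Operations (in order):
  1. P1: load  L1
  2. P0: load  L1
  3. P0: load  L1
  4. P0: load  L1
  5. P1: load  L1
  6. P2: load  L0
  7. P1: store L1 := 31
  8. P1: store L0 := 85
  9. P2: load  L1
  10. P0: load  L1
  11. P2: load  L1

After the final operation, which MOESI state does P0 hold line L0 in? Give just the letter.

step 1: P1: load  L1  ⟶  IEI  (L1)  txn=BusRd  M[L1]=20
step 2: P0: load  L1  ⟶  SSI  (L1)  txn=BusRd  M[L1]=20
step 3: P0: load  L1  ⟶  SSI  (L1)  txn=∅  M[L1]=20
step 4: P0: load  L1  ⟶  SSI  (L1)  txn=∅  M[L1]=20
step 5: P1: load  L1  ⟶  SSI  (L1)  txn=∅  M[L1]=20
step 6: P2: load  L0  ⟶  IIE  (L0)  txn=BusRd  M[L0]=10
step 7: P1: store L1 := 31  ⟶  IMI  (L1)  txn=BusUpgr  M[L1]=20
step 8: P1: store L0 := 85  ⟶  IMI  (L0)  txn=BusRdX  M[L0]=10
step 9: P2: load  L1  ⟶  IOS  (L1)  txn=BusRd  M[L1]=20
step 10: P0: load  L1  ⟶  SOS  (L1)  txn=BusRd  M[L1]=20
step 11: P2: load  L1  ⟶  SOS  (L1)  txn=∅  M[L1]=20

state = I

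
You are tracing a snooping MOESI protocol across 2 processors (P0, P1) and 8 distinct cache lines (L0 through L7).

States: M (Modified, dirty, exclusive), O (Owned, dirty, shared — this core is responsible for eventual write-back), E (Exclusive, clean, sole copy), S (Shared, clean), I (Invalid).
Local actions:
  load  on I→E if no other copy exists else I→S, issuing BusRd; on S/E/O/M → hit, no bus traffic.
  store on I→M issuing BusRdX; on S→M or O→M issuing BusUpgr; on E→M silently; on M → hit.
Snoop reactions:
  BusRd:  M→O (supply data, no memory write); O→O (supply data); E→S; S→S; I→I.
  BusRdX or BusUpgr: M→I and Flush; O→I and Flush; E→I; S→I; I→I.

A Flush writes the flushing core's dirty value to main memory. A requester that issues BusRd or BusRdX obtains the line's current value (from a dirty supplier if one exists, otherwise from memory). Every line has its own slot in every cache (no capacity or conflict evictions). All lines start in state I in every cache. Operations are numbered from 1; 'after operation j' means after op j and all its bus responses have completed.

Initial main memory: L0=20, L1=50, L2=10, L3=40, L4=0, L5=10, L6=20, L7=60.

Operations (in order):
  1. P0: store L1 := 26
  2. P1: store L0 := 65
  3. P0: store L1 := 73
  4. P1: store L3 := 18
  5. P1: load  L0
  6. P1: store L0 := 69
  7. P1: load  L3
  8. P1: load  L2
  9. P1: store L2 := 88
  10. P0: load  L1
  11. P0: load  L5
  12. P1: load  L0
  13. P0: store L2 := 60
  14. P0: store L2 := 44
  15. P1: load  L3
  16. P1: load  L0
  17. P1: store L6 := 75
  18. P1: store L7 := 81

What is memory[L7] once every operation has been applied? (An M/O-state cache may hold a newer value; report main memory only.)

  op1 P0: store L1 := 26 → M/I on L1; bus BusRdX; mem=50
  op2 P1: store L0 := 65 → I/M on L0; bus BusRdX; mem=20
  op3 P0: store L1 := 73 → M/I on L1; bus (none); mem=50
  op4 P1: store L3 := 18 → I/M on L3; bus BusRdX; mem=40
  op5 P1: load  L0 → I/M on L0; bus (none); mem=20
  op6 P1: store L0 := 69 → I/M on L0; bus (none); mem=20
  op7 P1: load  L3 → I/M on L3; bus (none); mem=40
  op8 P1: load  L2 → I/E on L2; bus BusRd; mem=10
  op9 P1: store L2 := 88 → I/M on L2; bus (none); mem=10
  op10 P0: load  L1 → M/I on L1; bus (none); mem=50
  op11 P0: load  L5 → E/I on L5; bus BusRd; mem=10
  op12 P1: load  L0 → I/M on L0; bus (none); mem=20
  op13 P0: store L2 := 60 → M/I on L2; bus BusRdX Flush; mem=88
  op14 P0: store L2 := 44 → M/I on L2; bus (none); mem=88
  op15 P1: load  L3 → I/M on L3; bus (none); mem=40
  op16 P1: load  L0 → I/M on L0; bus (none); mem=20
  op17 P1: store L6 := 75 → I/M on L6; bus BusRdX; mem=20
  op18 P1: store L7 := 81 → I/M on L7; bus BusRdX; mem=60

memory[L7] = 60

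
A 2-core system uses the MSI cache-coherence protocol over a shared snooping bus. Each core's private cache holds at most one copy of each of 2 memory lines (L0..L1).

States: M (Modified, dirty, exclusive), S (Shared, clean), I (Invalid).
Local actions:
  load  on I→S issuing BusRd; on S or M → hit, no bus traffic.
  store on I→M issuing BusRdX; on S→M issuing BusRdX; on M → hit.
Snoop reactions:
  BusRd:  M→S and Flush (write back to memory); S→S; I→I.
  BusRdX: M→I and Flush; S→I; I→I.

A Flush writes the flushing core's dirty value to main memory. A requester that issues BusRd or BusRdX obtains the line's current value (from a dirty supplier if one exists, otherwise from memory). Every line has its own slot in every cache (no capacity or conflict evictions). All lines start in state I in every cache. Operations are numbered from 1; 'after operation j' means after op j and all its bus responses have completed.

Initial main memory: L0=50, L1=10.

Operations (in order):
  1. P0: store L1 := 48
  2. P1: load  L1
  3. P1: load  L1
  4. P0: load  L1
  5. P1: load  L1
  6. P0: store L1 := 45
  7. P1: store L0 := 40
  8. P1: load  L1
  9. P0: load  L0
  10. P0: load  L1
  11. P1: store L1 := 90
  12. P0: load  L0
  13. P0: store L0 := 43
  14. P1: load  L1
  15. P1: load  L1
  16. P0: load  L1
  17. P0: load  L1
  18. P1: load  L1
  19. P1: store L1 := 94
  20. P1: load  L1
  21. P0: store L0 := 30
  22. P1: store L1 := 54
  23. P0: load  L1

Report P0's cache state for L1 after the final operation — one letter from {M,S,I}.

state = S

step 1: P0: store L1 := 48  ⟶  MI  (L1)  txn=BusRdX  M[L1]=10
step 2: P1: load  L1  ⟶  SS  (L1)  txn=BusRd+Flush  M[L1]=48
step 3: P1: load  L1  ⟶  SS  (L1)  txn=∅  M[L1]=48
step 4: P0: load  L1  ⟶  SS  (L1)  txn=∅  M[L1]=48
step 5: P1: load  L1  ⟶  SS  (L1)  txn=∅  M[L1]=48
step 6: P0: store L1 := 45  ⟶  MI  (L1)  txn=BusRdX  M[L1]=48
step 7: P1: store L0 := 40  ⟶  IM  (L0)  txn=BusRdX  M[L0]=50
step 8: P1: load  L1  ⟶  SS  (L1)  txn=BusRd+Flush  M[L1]=45
step 9: P0: load  L0  ⟶  SS  (L0)  txn=BusRd+Flush  M[L0]=40
step 10: P0: load  L1  ⟶  SS  (L1)  txn=∅  M[L1]=45
step 11: P1: store L1 := 90  ⟶  IM  (L1)  txn=BusRdX  M[L1]=45
step 12: P0: load  L0  ⟶  SS  (L0)  txn=∅  M[L0]=40
step 13: P0: store L0 := 43  ⟶  MI  (L0)  txn=BusRdX  M[L0]=40
step 14: P1: load  L1  ⟶  IM  (L1)  txn=∅  M[L1]=45
step 15: P1: load  L1  ⟶  IM  (L1)  txn=∅  M[L1]=45
step 16: P0: load  L1  ⟶  SS  (L1)  txn=BusRd+Flush  M[L1]=90
step 17: P0: load  L1  ⟶  SS  (L1)  txn=∅  M[L1]=90
step 18: P1: load  L1  ⟶  SS  (L1)  txn=∅  M[L1]=90
step 19: P1: store L1 := 94  ⟶  IM  (L1)  txn=BusRdX  M[L1]=90
step 20: P1: load  L1  ⟶  IM  (L1)  txn=∅  M[L1]=90
step 21: P0: store L0 := 30  ⟶  MI  (L0)  txn=∅  M[L0]=40
step 22: P1: store L1 := 54  ⟶  IM  (L1)  txn=∅  M[L1]=90
step 23: P0: load  L1  ⟶  SS  (L1)  txn=BusRd+Flush  M[L1]=54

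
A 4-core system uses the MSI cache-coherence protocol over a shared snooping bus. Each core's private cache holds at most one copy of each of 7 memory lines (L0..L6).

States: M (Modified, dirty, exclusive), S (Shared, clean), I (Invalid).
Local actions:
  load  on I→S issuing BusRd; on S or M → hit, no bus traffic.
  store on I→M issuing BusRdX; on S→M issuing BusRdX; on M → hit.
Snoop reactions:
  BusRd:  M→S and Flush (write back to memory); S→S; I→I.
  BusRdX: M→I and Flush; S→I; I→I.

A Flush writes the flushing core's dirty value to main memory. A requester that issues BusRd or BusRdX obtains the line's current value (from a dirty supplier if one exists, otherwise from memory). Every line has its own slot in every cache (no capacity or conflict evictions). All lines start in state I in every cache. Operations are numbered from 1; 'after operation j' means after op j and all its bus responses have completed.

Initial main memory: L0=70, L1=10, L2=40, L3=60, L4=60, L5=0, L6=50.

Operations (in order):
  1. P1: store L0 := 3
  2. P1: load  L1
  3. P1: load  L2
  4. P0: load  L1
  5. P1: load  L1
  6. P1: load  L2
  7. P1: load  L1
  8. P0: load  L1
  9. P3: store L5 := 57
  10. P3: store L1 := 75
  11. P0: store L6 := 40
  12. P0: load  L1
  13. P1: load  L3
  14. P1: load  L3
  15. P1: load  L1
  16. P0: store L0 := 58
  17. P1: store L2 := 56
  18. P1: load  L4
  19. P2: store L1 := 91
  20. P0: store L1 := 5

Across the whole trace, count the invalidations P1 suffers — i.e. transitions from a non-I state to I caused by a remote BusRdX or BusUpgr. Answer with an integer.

invalidations = 3

1. P1: store L0 := 3  bus=[BusRdX]  L0: P0=I P1=M P2=I P3=I  mem[L0]=70
2. P1: load  L1  bus=[BusRd]  L1: P0=I P1=S P2=I P3=I  mem[L1]=10
3. P1: load  L2  bus=[BusRd]  L2: P0=I P1=S P2=I P3=I  mem[L2]=40
4. P0: load  L1  bus=[BusRd]  L1: P0=S P1=S P2=I P3=I  mem[L1]=10
5. P1: load  L1  bus=[-]  L1: P0=S P1=S P2=I P3=I  mem[L1]=10
6. P1: load  L2  bus=[-]  L2: P0=I P1=S P2=I P3=I  mem[L2]=40
7. P1: load  L1  bus=[-]  L1: P0=S P1=S P2=I P3=I  mem[L1]=10
8. P0: load  L1  bus=[-]  L1: P0=S P1=S P2=I P3=I  mem[L1]=10
9. P3: store L5 := 57  bus=[BusRdX]  L5: P0=I P1=I P2=I P3=M  mem[L5]=0
10. P3: store L1 := 75  bus=[BusRdX]  L1: P0=I P1=I P2=I P3=M  mem[L1]=10
11. P0: store L6 := 40  bus=[BusRdX]  L6: P0=M P1=I P2=I P3=I  mem[L6]=50
12. P0: load  L1  bus=[BusRd,Flush]  L1: P0=S P1=I P2=I P3=S  mem[L1]=75
13. P1: load  L3  bus=[BusRd]  L3: P0=I P1=S P2=I P3=I  mem[L3]=60
14. P1: load  L3  bus=[-]  L3: P0=I P1=S P2=I P3=I  mem[L3]=60
15. P1: load  L1  bus=[BusRd]  L1: P0=S P1=S P2=I P3=S  mem[L1]=75
16. P0: store L0 := 58  bus=[BusRdX,Flush]  L0: P0=M P1=I P2=I P3=I  mem[L0]=3
17. P1: store L2 := 56  bus=[BusRdX]  L2: P0=I P1=M P2=I P3=I  mem[L2]=40
18. P1: load  L4  bus=[BusRd]  L4: P0=I P1=S P2=I P3=I  mem[L4]=60
19. P2: store L1 := 91  bus=[BusRdX]  L1: P0=I P1=I P2=M P3=I  mem[L1]=75
20. P0: store L1 := 5  bus=[BusRdX,Flush]  L1: P0=M P1=I P2=I P3=I  mem[L1]=91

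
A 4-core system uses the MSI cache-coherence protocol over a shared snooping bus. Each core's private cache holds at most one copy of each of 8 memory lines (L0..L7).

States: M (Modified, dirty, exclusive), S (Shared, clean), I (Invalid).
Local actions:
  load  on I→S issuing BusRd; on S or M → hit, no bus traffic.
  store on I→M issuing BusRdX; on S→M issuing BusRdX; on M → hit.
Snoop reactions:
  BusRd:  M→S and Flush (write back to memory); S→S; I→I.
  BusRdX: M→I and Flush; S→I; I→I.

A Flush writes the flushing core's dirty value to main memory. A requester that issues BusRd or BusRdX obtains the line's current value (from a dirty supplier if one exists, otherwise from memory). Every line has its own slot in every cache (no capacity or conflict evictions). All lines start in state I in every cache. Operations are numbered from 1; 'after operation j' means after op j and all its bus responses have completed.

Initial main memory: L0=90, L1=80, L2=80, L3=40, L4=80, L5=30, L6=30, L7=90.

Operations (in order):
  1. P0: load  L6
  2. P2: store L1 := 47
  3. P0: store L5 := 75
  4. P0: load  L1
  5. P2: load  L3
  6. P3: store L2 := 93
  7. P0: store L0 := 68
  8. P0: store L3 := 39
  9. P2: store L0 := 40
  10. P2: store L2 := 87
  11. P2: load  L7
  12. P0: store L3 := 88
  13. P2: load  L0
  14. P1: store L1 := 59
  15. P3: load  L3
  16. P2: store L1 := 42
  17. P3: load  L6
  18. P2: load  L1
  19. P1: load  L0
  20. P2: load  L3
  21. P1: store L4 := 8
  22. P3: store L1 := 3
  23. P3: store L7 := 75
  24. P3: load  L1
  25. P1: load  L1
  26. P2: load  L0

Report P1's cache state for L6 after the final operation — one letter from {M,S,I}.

1. P0: load  L6  bus=[BusRd]  L6: P0=S P1=I P2=I P3=I  mem[L6]=30
2. P2: store L1 := 47  bus=[BusRdX]  L1: P0=I P1=I P2=M P3=I  mem[L1]=80
3. P0: store L5 := 75  bus=[BusRdX]  L5: P0=M P1=I P2=I P3=I  mem[L5]=30
4. P0: load  L1  bus=[BusRd,Flush]  L1: P0=S P1=I P2=S P3=I  mem[L1]=47
5. P2: load  L3  bus=[BusRd]  L3: P0=I P1=I P2=S P3=I  mem[L3]=40
6. P3: store L2 := 93  bus=[BusRdX]  L2: P0=I P1=I P2=I P3=M  mem[L2]=80
7. P0: store L0 := 68  bus=[BusRdX]  L0: P0=M P1=I P2=I P3=I  mem[L0]=90
8. P0: store L3 := 39  bus=[BusRdX]  L3: P0=M P1=I P2=I P3=I  mem[L3]=40
9. P2: store L0 := 40  bus=[BusRdX,Flush]  L0: P0=I P1=I P2=M P3=I  mem[L0]=68
10. P2: store L2 := 87  bus=[BusRdX,Flush]  L2: P0=I P1=I P2=M P3=I  mem[L2]=93
11. P2: load  L7  bus=[BusRd]  L7: P0=I P1=I P2=S P3=I  mem[L7]=90
12. P0: store L3 := 88  bus=[-]  L3: P0=M P1=I P2=I P3=I  mem[L3]=40
13. P2: load  L0  bus=[-]  L0: P0=I P1=I P2=M P3=I  mem[L0]=68
14. P1: store L1 := 59  bus=[BusRdX]  L1: P0=I P1=M P2=I P3=I  mem[L1]=47
15. P3: load  L3  bus=[BusRd,Flush]  L3: P0=S P1=I P2=I P3=S  mem[L3]=88
16. P2: store L1 := 42  bus=[BusRdX,Flush]  L1: P0=I P1=I P2=M P3=I  mem[L1]=59
17. P3: load  L6  bus=[BusRd]  L6: P0=S P1=I P2=I P3=S  mem[L6]=30
18. P2: load  L1  bus=[-]  L1: P0=I P1=I P2=M P3=I  mem[L1]=59
19. P1: load  L0  bus=[BusRd,Flush]  L0: P0=I P1=S P2=S P3=I  mem[L0]=40
20. P2: load  L3  bus=[BusRd]  L3: P0=S P1=I P2=S P3=S  mem[L3]=88
21. P1: store L4 := 8  bus=[BusRdX]  L4: P0=I P1=M P2=I P3=I  mem[L4]=80
22. P3: store L1 := 3  bus=[BusRdX,Flush]  L1: P0=I P1=I P2=I P3=M  mem[L1]=42
23. P3: store L7 := 75  bus=[BusRdX]  L7: P0=I P1=I P2=I P3=M  mem[L7]=90
24. P3: load  L1  bus=[-]  L1: P0=I P1=I P2=I P3=M  mem[L1]=42
25. P1: load  L1  bus=[BusRd,Flush]  L1: P0=I P1=S P2=I P3=S  mem[L1]=3
26. P2: load  L0  bus=[-]  L0: P0=I P1=S P2=S P3=I  mem[L0]=40

state = I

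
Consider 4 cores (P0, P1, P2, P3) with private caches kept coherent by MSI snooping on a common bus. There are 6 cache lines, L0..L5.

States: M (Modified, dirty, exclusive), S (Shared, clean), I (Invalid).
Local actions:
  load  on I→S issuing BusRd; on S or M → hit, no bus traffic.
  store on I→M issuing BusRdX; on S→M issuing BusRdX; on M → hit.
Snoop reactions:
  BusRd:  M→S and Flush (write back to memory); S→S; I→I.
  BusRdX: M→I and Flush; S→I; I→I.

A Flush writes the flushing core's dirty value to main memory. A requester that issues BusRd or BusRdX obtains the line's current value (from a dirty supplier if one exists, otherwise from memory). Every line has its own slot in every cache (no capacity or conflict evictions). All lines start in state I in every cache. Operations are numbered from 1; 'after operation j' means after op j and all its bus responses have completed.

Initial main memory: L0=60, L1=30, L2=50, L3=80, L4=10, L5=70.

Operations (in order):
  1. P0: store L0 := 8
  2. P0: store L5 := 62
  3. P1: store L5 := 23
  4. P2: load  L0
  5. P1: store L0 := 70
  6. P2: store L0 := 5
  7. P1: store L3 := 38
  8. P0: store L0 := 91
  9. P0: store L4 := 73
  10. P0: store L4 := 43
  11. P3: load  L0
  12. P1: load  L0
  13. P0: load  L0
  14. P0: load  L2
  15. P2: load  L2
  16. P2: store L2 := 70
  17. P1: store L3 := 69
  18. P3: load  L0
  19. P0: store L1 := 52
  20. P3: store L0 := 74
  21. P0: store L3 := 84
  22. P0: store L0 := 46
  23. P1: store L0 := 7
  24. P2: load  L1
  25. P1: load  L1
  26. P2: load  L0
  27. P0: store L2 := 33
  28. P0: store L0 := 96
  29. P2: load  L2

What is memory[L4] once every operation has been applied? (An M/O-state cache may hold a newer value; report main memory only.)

1. P0: store L0 := 8  bus=[BusRdX]  L0: P0=M P1=I P2=I P3=I  mem[L0]=60
2. P0: store L5 := 62  bus=[BusRdX]  L5: P0=M P1=I P2=I P3=I  mem[L5]=70
3. P1: store L5 := 23  bus=[BusRdX,Flush]  L5: P0=I P1=M P2=I P3=I  mem[L5]=62
4. P2: load  L0  bus=[BusRd,Flush]  L0: P0=S P1=I P2=S P3=I  mem[L0]=8
5. P1: store L0 := 70  bus=[BusRdX]  L0: P0=I P1=M P2=I P3=I  mem[L0]=8
6. P2: store L0 := 5  bus=[BusRdX,Flush]  L0: P0=I P1=I P2=M P3=I  mem[L0]=70
7. P1: store L3 := 38  bus=[BusRdX]  L3: P0=I P1=M P2=I P3=I  mem[L3]=80
8. P0: store L0 := 91  bus=[BusRdX,Flush]  L0: P0=M P1=I P2=I P3=I  mem[L0]=5
9. P0: store L4 := 73  bus=[BusRdX]  L4: P0=M P1=I P2=I P3=I  mem[L4]=10
10. P0: store L4 := 43  bus=[-]  L4: P0=M P1=I P2=I P3=I  mem[L4]=10
11. P3: load  L0  bus=[BusRd,Flush]  L0: P0=S P1=I P2=I P3=S  mem[L0]=91
12. P1: load  L0  bus=[BusRd]  L0: P0=S P1=S P2=I P3=S  mem[L0]=91
13. P0: load  L0  bus=[-]  L0: P0=S P1=S P2=I P3=S  mem[L0]=91
14. P0: load  L2  bus=[BusRd]  L2: P0=S P1=I P2=I P3=I  mem[L2]=50
15. P2: load  L2  bus=[BusRd]  L2: P0=S P1=I P2=S P3=I  mem[L2]=50
16. P2: store L2 := 70  bus=[BusRdX]  L2: P0=I P1=I P2=M P3=I  mem[L2]=50
17. P1: store L3 := 69  bus=[-]  L3: P0=I P1=M P2=I P3=I  mem[L3]=80
18. P3: load  L0  bus=[-]  L0: P0=S P1=S P2=I P3=S  mem[L0]=91
19. P0: store L1 := 52  bus=[BusRdX]  L1: P0=M P1=I P2=I P3=I  mem[L1]=30
20. P3: store L0 := 74  bus=[BusRdX]  L0: P0=I P1=I P2=I P3=M  mem[L0]=91
21. P0: store L3 := 84  bus=[BusRdX,Flush]  L3: P0=M P1=I P2=I P3=I  mem[L3]=69
22. P0: store L0 := 46  bus=[BusRdX,Flush]  L0: P0=M P1=I P2=I P3=I  mem[L0]=74
23. P1: store L0 := 7  bus=[BusRdX,Flush]  L0: P0=I P1=M P2=I P3=I  mem[L0]=46
24. P2: load  L1  bus=[BusRd,Flush]  L1: P0=S P1=I P2=S P3=I  mem[L1]=52
25. P1: load  L1  bus=[BusRd]  L1: P0=S P1=S P2=S P3=I  mem[L1]=52
26. P2: load  L0  bus=[BusRd,Flush]  L0: P0=I P1=S P2=S P3=I  mem[L0]=7
27. P0: store L2 := 33  bus=[BusRdX,Flush]  L2: P0=M P1=I P2=I P3=I  mem[L2]=70
28. P0: store L0 := 96  bus=[BusRdX]  L0: P0=M P1=I P2=I P3=I  mem[L0]=7
29. P2: load  L2  bus=[BusRd,Flush]  L2: P0=S P1=I P2=S P3=I  mem[L2]=33

memory[L4] = 10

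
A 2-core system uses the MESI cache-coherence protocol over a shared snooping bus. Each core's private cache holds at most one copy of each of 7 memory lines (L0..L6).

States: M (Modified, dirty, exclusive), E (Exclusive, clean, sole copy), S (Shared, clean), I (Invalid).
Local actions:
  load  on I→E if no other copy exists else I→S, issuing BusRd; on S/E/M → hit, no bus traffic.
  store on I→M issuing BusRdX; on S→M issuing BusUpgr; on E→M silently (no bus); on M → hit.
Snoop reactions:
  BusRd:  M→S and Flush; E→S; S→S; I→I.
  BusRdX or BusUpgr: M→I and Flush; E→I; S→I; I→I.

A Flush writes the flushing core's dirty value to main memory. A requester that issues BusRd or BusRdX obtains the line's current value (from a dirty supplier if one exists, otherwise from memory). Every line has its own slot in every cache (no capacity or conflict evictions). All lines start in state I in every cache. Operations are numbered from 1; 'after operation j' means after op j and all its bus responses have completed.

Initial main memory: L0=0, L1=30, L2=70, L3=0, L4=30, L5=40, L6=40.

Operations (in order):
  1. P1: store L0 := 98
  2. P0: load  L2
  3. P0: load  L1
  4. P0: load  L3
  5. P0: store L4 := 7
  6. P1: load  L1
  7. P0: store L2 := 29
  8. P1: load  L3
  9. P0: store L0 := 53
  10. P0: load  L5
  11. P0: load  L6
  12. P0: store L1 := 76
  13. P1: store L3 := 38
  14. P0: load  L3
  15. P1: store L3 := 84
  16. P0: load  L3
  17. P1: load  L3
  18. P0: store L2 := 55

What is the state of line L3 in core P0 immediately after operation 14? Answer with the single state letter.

state = S

step 1: P1: store L0 := 98  ⟶  IM  (L0)  txn=BusRdX  M[L0]=0
step 2: P0: load  L2  ⟶  EI  (L2)  txn=BusRd  M[L2]=70
step 3: P0: load  L1  ⟶  EI  (L1)  txn=BusRd  M[L1]=30
step 4: P0: load  L3  ⟶  EI  (L3)  txn=BusRd  M[L3]=0
step 5: P0: store L4 := 7  ⟶  MI  (L4)  txn=BusRdX  M[L4]=30
step 6: P1: load  L1  ⟶  SS  (L1)  txn=BusRd  M[L1]=30
step 7: P0: store L2 := 29  ⟶  MI  (L2)  txn=∅  M[L2]=70
step 8: P1: load  L3  ⟶  SS  (L3)  txn=BusRd  M[L3]=0
step 9: P0: store L0 := 53  ⟶  MI  (L0)  txn=BusRdX+Flush  M[L0]=98
step 10: P0: load  L5  ⟶  EI  (L5)  txn=BusRd  M[L5]=40
step 11: P0: load  L6  ⟶  EI  (L6)  txn=BusRd  M[L6]=40
step 12: P0: store L1 := 76  ⟶  MI  (L1)  txn=BusUpgr  M[L1]=30
step 13: P1: store L3 := 38  ⟶  IM  (L3)  txn=BusUpgr  M[L3]=0
step 14: P0: load  L3  ⟶  SS  (L3)  txn=BusRd+Flush  M[L3]=38
step 15: P1: store L3 := 84  ⟶  IM  (L3)  txn=BusUpgr  M[L3]=38
step 16: P0: load  L3  ⟶  SS  (L3)  txn=BusRd+Flush  M[L3]=84
step 17: P1: load  L3  ⟶  SS  (L3)  txn=∅  M[L3]=84
step 18: P0: store L2 := 55  ⟶  MI  (L2)  txn=∅  M[L2]=70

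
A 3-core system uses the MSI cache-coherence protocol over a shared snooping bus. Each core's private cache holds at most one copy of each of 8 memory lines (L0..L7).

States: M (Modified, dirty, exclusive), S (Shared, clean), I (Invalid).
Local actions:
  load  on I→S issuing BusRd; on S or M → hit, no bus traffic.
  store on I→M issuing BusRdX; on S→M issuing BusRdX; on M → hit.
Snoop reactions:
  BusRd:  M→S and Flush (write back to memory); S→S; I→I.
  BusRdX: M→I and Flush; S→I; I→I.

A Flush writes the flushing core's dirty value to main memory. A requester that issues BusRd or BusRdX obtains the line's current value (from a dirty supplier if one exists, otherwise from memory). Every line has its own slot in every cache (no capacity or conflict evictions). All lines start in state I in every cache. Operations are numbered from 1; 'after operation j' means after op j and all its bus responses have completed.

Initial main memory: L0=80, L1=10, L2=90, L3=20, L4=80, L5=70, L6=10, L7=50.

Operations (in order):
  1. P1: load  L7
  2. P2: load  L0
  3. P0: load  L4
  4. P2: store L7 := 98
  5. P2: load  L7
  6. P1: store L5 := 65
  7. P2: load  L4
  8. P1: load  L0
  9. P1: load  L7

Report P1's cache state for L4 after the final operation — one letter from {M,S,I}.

state = I

step 1: P1: load  L7  ⟶  ISI  (L7)  txn=BusRd  M[L7]=50
step 2: P2: load  L0  ⟶  IIS  (L0)  txn=BusRd  M[L0]=80
step 3: P0: load  L4  ⟶  SII  (L4)  txn=BusRd  M[L4]=80
step 4: P2: store L7 := 98  ⟶  IIM  (L7)  txn=BusRdX  M[L7]=50
step 5: P2: load  L7  ⟶  IIM  (L7)  txn=∅  M[L7]=50
step 6: P1: store L5 := 65  ⟶  IMI  (L5)  txn=BusRdX  M[L5]=70
step 7: P2: load  L4  ⟶  SIS  (L4)  txn=BusRd  M[L4]=80
step 8: P1: load  L0  ⟶  ISS  (L0)  txn=BusRd  M[L0]=80
step 9: P1: load  L7  ⟶  ISS  (L7)  txn=BusRd+Flush  M[L7]=98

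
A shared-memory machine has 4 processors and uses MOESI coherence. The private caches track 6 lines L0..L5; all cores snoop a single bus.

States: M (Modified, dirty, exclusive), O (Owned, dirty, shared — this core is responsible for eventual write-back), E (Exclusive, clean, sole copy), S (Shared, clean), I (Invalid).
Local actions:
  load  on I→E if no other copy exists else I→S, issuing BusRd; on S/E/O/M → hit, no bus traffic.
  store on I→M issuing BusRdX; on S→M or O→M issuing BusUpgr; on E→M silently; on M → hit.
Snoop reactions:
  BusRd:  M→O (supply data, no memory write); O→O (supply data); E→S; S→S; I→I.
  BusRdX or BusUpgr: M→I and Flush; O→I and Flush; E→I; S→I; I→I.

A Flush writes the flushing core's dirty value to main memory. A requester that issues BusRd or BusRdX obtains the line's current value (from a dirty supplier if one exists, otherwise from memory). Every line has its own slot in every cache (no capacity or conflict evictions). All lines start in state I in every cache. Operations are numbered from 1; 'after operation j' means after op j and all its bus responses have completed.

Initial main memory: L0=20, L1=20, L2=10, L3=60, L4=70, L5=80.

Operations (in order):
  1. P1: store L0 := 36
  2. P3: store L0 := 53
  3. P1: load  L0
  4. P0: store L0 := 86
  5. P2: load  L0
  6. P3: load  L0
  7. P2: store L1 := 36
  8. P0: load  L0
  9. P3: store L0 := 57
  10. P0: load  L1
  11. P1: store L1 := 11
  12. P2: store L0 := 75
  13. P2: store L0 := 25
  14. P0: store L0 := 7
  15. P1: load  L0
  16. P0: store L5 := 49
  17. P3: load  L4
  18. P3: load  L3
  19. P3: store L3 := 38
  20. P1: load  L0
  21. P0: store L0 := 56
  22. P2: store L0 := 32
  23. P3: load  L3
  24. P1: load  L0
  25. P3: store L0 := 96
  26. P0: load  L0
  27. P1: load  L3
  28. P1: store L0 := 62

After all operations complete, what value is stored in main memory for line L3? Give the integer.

memory[L3] = 60

[1] P1: store L0 := 36 | P0:I, P1:M(36), P2:I, P3:I | bus: BusRdX
[2] P3: store L0 := 53 | P0:I, P1:I, P2:I, P3:M(53) | bus: BusRdX,Flush
[3] P1: load  L0 | P0:I, P1:S(53), P2:I, P3:O(53) | bus: BusRd
[4] P0: store L0 := 86 | P0:M(86), P1:I, P2:I, P3:I | bus: BusRdX,Flush
[5] P2: load  L0 | P0:O(86), P1:I, P2:S(86), P3:I | bus: BusRd
[6] P3: load  L0 | P0:O(86), P1:I, P2:S(86), P3:S(86) | bus: BusRd
[7] P2: store L1 := 36 | P0:I, P1:I, P2:M(36), P3:I | bus: BusRdX
[8] P0: load  L0 | P0:O(86), P1:I, P2:S(86), P3:S(86) | bus: none
[9] P3: store L0 := 57 | P0:I, P1:I, P2:I, P3:M(57) | bus: BusUpgr,Flush
[10] P0: load  L1 | P0:S(36), P1:I, P2:O(36), P3:I | bus: BusRd
[11] P1: store L1 := 11 | P0:I, P1:M(11), P2:I, P3:I | bus: BusRdX,Flush
[12] P2: store L0 := 75 | P0:I, P1:I, P2:M(75), P3:I | bus: BusRdX,Flush
[13] P2: store L0 := 25 | P0:I, P1:I, P2:M(25), P3:I | bus: none
[14] P0: store L0 := 7 | P0:M(7), P1:I, P2:I, P3:I | bus: BusRdX,Flush
[15] P1: load  L0 | P0:O(7), P1:S(7), P2:I, P3:I | bus: BusRd
[16] P0: store L5 := 49 | P0:M(49), P1:I, P2:I, P3:I | bus: BusRdX
[17] P3: load  L4 | P0:I, P1:I, P2:I, P3:E(70) | bus: BusRd
[18] P3: load  L3 | P0:I, P1:I, P2:I, P3:E(60) | bus: BusRd
[19] P3: store L3 := 38 | P0:I, P1:I, P2:I, P3:M(38) | bus: none
[20] P1: load  L0 | P0:O(7), P1:S(7), P2:I, P3:I | bus: none
[21] P0: store L0 := 56 | P0:M(56), P1:I, P2:I, P3:I | bus: BusUpgr
[22] P2: store L0 := 32 | P0:I, P1:I, P2:M(32), P3:I | bus: BusRdX,Flush
[23] P3: load  L3 | P0:I, P1:I, P2:I, P3:M(38) | bus: none
[24] P1: load  L0 | P0:I, P1:S(32), P2:O(32), P3:I | bus: BusRd
[25] P3: store L0 := 96 | P0:I, P1:I, P2:I, P3:M(96) | bus: BusRdX,Flush
[26] P0: load  L0 | P0:S(96), P1:I, P2:I, P3:O(96) | bus: BusRd
[27] P1: load  L3 | P0:I, P1:S(38), P2:I, P3:O(38) | bus: BusRd
[28] P1: store L0 := 62 | P0:I, P1:M(62), P2:I, P3:I | bus: BusRdX,Flush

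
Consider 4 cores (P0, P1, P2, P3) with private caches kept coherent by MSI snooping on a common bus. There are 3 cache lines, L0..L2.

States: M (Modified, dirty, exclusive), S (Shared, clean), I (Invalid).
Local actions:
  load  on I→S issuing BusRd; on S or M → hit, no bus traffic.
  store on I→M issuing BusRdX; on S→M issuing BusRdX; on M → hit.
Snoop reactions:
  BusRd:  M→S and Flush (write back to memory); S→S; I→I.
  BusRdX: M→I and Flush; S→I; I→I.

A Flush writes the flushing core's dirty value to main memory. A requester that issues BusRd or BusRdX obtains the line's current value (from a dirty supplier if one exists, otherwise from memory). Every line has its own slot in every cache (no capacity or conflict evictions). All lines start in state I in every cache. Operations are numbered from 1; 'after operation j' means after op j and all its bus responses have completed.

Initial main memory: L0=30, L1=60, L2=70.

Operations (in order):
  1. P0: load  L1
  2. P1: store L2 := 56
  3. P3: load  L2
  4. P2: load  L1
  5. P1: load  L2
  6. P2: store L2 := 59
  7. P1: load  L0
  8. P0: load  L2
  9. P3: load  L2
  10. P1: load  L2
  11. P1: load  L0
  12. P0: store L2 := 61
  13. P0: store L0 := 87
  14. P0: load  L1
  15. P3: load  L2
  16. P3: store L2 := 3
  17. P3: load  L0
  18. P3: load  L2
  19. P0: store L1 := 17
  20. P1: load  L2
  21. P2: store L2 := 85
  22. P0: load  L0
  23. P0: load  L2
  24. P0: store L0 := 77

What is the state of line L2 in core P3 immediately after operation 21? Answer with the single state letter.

1. P0: load  L1  bus=[BusRd]  L1: P0=S P1=I P2=I P3=I  mem[L1]=60
2. P1: store L2 := 56  bus=[BusRdX]  L2: P0=I P1=M P2=I P3=I  mem[L2]=70
3. P3: load  L2  bus=[BusRd,Flush]  L2: P0=I P1=S P2=I P3=S  mem[L2]=56
4. P2: load  L1  bus=[BusRd]  L1: P0=S P1=I P2=S P3=I  mem[L1]=60
5. P1: load  L2  bus=[-]  L2: P0=I P1=S P2=I P3=S  mem[L2]=56
6. P2: store L2 := 59  bus=[BusRdX]  L2: P0=I P1=I P2=M P3=I  mem[L2]=56
7. P1: load  L0  bus=[BusRd]  L0: P0=I P1=S P2=I P3=I  mem[L0]=30
8. P0: load  L2  bus=[BusRd,Flush]  L2: P0=S P1=I P2=S P3=I  mem[L2]=59
9. P3: load  L2  bus=[BusRd]  L2: P0=S P1=I P2=S P3=S  mem[L2]=59
10. P1: load  L2  bus=[BusRd]  L2: P0=S P1=S P2=S P3=S  mem[L2]=59
11. P1: load  L0  bus=[-]  L0: P0=I P1=S P2=I P3=I  mem[L0]=30
12. P0: store L2 := 61  bus=[BusRdX]  L2: P0=M P1=I P2=I P3=I  mem[L2]=59
13. P0: store L0 := 87  bus=[BusRdX]  L0: P0=M P1=I P2=I P3=I  mem[L0]=30
14. P0: load  L1  bus=[-]  L1: P0=S P1=I P2=S P3=I  mem[L1]=60
15. P3: load  L2  bus=[BusRd,Flush]  L2: P0=S P1=I P2=I P3=S  mem[L2]=61
16. P3: store L2 := 3  bus=[BusRdX]  L2: P0=I P1=I P2=I P3=M  mem[L2]=61
17. P3: load  L0  bus=[BusRd,Flush]  L0: P0=S P1=I P2=I P3=S  mem[L0]=87
18. P3: load  L2  bus=[-]  L2: P0=I P1=I P2=I P3=M  mem[L2]=61
19. P0: store L1 := 17  bus=[BusRdX]  L1: P0=M P1=I P2=I P3=I  mem[L1]=60
20. P1: load  L2  bus=[BusRd,Flush]  L2: P0=I P1=S P2=I P3=S  mem[L2]=3
21. P2: store L2 := 85  bus=[BusRdX]  L2: P0=I P1=I P2=M P3=I  mem[L2]=3
22. P0: load  L0  bus=[-]  L0: P0=S P1=I P2=I P3=S  mem[L0]=87
23. P0: load  L2  bus=[BusRd,Flush]  L2: P0=S P1=I P2=S P3=I  mem[L2]=85
24. P0: store L0 := 77  bus=[BusRdX]  L0: P0=M P1=I P2=I P3=I  mem[L0]=87

state = I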